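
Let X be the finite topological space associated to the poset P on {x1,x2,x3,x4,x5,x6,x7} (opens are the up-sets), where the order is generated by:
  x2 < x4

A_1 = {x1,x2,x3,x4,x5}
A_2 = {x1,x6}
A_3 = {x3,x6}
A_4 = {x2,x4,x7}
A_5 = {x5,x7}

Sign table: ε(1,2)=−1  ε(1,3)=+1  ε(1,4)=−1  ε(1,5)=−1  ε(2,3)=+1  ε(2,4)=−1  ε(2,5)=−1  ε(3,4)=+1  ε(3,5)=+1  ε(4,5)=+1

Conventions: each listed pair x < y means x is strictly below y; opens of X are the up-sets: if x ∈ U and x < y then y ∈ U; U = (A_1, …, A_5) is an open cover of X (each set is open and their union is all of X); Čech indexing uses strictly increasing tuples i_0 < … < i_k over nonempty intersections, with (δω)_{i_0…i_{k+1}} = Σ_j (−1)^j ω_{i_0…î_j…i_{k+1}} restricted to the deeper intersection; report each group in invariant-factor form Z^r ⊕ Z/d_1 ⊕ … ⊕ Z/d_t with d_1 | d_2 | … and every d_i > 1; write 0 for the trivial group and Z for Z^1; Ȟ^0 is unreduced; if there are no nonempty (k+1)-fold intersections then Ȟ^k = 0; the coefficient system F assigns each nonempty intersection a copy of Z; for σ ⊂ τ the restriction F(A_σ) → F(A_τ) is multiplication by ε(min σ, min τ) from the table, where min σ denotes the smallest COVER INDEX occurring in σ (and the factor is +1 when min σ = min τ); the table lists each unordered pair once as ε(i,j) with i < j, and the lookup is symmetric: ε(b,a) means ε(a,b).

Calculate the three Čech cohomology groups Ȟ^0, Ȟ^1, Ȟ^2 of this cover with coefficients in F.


Ȟ^0 ≅ 0, Ȟ^1 ≅ Z ⊕ Z/2 and Ȟ^2 ≅ 0

intersection data:
  A12={x1} A13={x3} A14={x2,x4} A15={x5} A23={x6} A45={x7}
C dims 5,6; δ0: rk 5, SNF 1^4·2
Ȟ^0 = (5 − 5) − 0 = 0, so Ȟ^0 ≅ 0
Ȟ^1 = (6 − 0) − 5 = 1 plus torsion [2], so Ȟ^1 ≅ Z ⊕ Z/2
Ȟ^2 = (0 − 0) − 0 = 0, so Ȟ^2 ≅ 0


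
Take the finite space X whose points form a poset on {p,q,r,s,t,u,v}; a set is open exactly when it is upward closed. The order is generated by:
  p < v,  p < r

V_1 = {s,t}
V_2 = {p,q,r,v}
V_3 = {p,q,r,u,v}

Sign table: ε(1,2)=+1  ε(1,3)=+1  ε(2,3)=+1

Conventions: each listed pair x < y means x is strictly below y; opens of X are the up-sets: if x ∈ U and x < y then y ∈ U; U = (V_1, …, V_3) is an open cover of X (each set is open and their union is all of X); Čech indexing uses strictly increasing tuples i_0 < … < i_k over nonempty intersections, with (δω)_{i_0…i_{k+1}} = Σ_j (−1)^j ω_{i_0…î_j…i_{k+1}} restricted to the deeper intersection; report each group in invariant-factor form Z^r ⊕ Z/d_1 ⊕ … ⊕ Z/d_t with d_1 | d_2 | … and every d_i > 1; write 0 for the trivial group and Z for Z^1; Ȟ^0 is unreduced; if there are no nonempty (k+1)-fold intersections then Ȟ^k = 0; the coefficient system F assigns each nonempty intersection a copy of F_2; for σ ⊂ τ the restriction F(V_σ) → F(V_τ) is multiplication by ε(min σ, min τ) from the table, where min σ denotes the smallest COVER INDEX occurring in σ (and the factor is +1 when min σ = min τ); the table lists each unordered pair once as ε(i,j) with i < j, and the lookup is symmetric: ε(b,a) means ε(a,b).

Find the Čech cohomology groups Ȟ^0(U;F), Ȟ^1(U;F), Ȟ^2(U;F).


nonempty overlaps:
  V23={p,q,r,v}
C dims 3,1; δ0: rk_F2 1
degree 0: 3−1−0 = 2 → Ȟ^0 ≅ Z/2 ⊕ Z/2
degree 1: 1−0−1 = 0 → Ȟ^1 ≅ 0
degree 2: 0−0−0 = 0 → Ȟ^2 ≅ 0

Ȟ^0 ≅ Z/2 ⊕ Z/2; Ȟ^1 ≅ 0; Ȟ^2 ≅ 0


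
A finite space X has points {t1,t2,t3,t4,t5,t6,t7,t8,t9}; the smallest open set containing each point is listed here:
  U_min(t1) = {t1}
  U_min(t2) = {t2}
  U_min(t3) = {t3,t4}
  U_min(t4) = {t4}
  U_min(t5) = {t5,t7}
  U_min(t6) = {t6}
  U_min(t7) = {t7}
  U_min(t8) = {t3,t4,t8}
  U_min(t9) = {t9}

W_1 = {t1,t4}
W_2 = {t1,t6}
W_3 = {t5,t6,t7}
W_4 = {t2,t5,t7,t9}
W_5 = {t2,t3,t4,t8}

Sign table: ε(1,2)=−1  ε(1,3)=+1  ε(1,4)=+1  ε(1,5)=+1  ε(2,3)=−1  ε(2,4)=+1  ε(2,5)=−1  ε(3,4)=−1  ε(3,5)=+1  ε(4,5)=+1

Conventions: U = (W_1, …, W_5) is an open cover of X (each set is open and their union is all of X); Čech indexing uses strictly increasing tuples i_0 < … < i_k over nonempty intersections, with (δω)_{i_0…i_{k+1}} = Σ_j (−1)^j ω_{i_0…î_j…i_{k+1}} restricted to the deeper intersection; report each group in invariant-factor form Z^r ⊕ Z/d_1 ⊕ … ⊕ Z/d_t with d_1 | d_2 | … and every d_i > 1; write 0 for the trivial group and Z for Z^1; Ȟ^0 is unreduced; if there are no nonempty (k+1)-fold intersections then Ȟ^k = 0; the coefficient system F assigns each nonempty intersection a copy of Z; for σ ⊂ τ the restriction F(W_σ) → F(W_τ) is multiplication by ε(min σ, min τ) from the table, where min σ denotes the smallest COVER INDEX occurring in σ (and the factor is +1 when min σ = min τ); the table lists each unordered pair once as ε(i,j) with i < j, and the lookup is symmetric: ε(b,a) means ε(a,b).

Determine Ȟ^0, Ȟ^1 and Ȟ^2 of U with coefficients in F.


Ȟ^0(U;F) ≅ 0, Ȟ^1(U;F) ≅ Z/2 and Ȟ^2(U;F) ≅ 0

cover nerve:
  W12={t1} W15={t4} W23={t6} W34={t5,t7} W45={t2}
C dims 5,5; δ0: rk 5, SNF 1^4·2
Ȟ^0: (5−5)−0=0 ⇒ 0
Ȟ^1: (5−0)−5=0 plus torsion [2] ⇒ Z/2
Ȟ^2: (0−0)−0=0 ⇒ 0


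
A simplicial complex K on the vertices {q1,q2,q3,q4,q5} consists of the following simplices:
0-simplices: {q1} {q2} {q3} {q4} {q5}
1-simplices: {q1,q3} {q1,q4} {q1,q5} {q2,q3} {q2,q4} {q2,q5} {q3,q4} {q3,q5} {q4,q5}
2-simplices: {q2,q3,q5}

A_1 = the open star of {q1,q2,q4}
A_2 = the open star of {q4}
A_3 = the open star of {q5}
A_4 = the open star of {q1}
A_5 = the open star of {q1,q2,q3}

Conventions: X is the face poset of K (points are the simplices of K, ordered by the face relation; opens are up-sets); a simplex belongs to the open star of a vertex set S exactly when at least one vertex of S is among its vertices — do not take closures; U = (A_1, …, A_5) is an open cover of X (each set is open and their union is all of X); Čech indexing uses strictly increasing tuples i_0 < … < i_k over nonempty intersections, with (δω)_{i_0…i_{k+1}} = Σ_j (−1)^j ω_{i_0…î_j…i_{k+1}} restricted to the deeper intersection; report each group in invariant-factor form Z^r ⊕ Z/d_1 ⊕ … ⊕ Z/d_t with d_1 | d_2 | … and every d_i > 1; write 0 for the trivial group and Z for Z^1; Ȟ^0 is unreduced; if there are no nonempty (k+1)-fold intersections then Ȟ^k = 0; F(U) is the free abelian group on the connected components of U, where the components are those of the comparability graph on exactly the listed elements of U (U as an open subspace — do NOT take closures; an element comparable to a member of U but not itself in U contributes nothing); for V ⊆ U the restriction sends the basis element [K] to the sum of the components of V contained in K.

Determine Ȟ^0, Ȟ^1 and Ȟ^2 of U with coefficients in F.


Ȟ^0 ≅ Z; Ȟ^1 ≅ Z^4; Ȟ^2 ≅ 0

nonempty intersections:
  A1={{q1},{q2},{q4},{q1,q3},{q1,q4},{q1,q5},{q2,q3},{q2,q4},{q2,q5},{q3,q4},{q4,q5},{q2,q3,q5}} A2={{q4},{q1,q4},{q2,q4},{q3,q4},{q4,q5}} A3={{q5},{q1,q5},{q2,q5},{q3,q5},{q4,q5},{q2,q3,q5}} A4={{q1},{q1,q3},{q1,q4},{q1,q5}} A5={{q1},{q2},{q3},{q1,q3},{q1,q4},{q1,q5},{q2,q3},{q2,q4},{q2,q5},{q3,q4},{q3,q5},{q2,q3,q5}}
  A12={{q4},{q1,q4},{q2,q4},{q3,q4},{q4,q5}} A13={{q1,q5},{q2,q5},{q4,q5},{q2,q3,q5}} A14={{q1},{q1,q3},{q1,q4},{q1,q5}} A15={{q1},{q2},{q1,q3},{q1,q4},{q1,q5},{q2,q3},{q2,q4},{q2,q5},{q3,q4},{q2,q3,q5}} A23={{q4,q5}} A24={{q1,q4}} A25={{q1,q4},{q2,q4},{q3,q4}} A34={{q1,q5}} A35={{q1,q5},{q2,q5},{q3,q5},{q2,q3,q5}} A45={{q1},{q1,q3},{q1,q4},{q1,q5}}
  A123={{q4,q5}} A124={{q1,q4}} A125={{q1,q4},{q2,q4},{q3,q4}} A134={{q1,q5}} A135={{q1,q5},{q2,q5},{q2,q3,q5}} A145={{q1},{q1,q3},{q1,q4},{q1,q5}} A245={{q1,q4}} A345={{q1,q5}}
  A1245={{q1,q4}} A1345={{q1,q5}}
components per intersection:
  A1: {{q1},{q2},{q4},{q1,q3},{q1,q4},{q1,q5},{q2,q3},{q2,q4},{q2,q5},{q3,q4},{q4,q5},{q2,q3,q5}}
  A2: {{q4},{q1,q4},{q2,q4},{q3,q4},{q4,q5}}
  A3: {{q5},{q1,q5},{q2,q5},{q3,q5},{q4,q5},{q2,q3,q5}}
  A4: {{q1},{q1,q3},{q1,q4},{q1,q5}}
  A5: {{q1},{q2},{q3},{q1,q3},{q1,q4},{q1,q5},{q2,q3},{q2,q4},{q2,q5},{q3,q4},{q3,q5},{q2,q3,q5}}
  A12: {{q4},{q1,q4},{q2,q4},{q3,q4},{q4,q5}}
  A13: {{q1,q5}} {{q2,q5},{q2,q3,q5}} {{q4,q5}}
  A14: {{q1},{q1,q3},{q1,q4},{q1,q5}}
  A15: {{q1},{q1,q3},{q1,q4},{q1,q5}} {{q2},{q2,q3},{q2,q4},{q2,q5},{q2,q3,q5}} {{q3,q4}}
  A23: {{q4,q5}}
  A24: {{q1,q4}}
  A25: {{q1,q4}} {{q2,q4}} {{q3,q4}}
  A34: {{q1,q5}}
  A35: {{q1,q5}} {{q2,q5},{q3,q5},{q2,q3,q5}}
  A45: {{q1},{q1,q3},{q1,q4},{q1,q5}}
  A123: {{q4,q5}}
  A124: {{q1,q4}}
  A125: {{q1,q4}} {{q2,q4}} {{q3,q4}}
  A134: {{q1,q5}}
  A135: {{q1,q5}} {{q2,q5},{q2,q3,q5}}
  A145: {{q1},{q1,q3},{q1,q4},{q1,q5}}
  A245: {{q1,q4}}
  A345: {{q1,q5}}
  A1245: {{q1,q4}}
  A1345: {{q1,q5}}
C dims 5,17,11,2; δ0: rk 4, SNF 1^4; δ1: rk 9, SNF 1^9; δ2: rk 2, SNF 1^2
Ȟ^0: (5−4)−0=1 ⇒ Z
Ȟ^1: (17−9)−4=4 ⇒ Z^4
Ȟ^2: (11−2)−9=0 ⇒ 0


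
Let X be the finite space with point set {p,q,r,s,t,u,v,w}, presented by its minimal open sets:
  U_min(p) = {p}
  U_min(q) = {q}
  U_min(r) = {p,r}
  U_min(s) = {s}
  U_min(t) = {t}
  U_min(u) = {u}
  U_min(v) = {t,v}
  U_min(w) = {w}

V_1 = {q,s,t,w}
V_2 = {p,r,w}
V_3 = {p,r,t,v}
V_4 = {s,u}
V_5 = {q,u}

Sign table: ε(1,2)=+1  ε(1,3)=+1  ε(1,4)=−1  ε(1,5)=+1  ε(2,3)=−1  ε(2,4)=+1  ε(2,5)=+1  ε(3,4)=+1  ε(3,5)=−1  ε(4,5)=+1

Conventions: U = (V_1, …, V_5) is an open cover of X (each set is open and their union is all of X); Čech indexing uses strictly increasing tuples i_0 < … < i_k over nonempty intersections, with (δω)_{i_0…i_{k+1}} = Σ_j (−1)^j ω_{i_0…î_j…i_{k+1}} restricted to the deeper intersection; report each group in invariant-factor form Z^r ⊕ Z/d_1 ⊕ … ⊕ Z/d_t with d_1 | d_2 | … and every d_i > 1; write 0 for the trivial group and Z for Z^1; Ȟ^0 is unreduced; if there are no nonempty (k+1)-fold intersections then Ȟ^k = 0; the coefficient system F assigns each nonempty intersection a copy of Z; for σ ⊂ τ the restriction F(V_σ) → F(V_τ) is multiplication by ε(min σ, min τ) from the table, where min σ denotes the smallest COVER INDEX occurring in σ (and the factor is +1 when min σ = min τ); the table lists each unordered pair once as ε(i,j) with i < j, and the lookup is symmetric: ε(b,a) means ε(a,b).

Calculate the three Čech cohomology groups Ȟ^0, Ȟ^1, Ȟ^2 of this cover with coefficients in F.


Ȟ^0(U;F) ≅ 0, Ȟ^1(U;F) ≅ Z ⊕ Z/2 and Ȟ^2(U;F) ≅ 0

nonempty intersections:
  V12={w} V13={t} V14={s} V15={q} V23={p,r} V45={u}
C dims 5,6; δ0: rk 5, SNF 1^4·2
Ȟ^0: (5−5)−0=0 ⇒ 0
Ȟ^1: (6−0)−5=1 plus torsion [2] ⇒ Z ⊕ Z/2
Ȟ^2: (0−0)−0=0 ⇒ 0


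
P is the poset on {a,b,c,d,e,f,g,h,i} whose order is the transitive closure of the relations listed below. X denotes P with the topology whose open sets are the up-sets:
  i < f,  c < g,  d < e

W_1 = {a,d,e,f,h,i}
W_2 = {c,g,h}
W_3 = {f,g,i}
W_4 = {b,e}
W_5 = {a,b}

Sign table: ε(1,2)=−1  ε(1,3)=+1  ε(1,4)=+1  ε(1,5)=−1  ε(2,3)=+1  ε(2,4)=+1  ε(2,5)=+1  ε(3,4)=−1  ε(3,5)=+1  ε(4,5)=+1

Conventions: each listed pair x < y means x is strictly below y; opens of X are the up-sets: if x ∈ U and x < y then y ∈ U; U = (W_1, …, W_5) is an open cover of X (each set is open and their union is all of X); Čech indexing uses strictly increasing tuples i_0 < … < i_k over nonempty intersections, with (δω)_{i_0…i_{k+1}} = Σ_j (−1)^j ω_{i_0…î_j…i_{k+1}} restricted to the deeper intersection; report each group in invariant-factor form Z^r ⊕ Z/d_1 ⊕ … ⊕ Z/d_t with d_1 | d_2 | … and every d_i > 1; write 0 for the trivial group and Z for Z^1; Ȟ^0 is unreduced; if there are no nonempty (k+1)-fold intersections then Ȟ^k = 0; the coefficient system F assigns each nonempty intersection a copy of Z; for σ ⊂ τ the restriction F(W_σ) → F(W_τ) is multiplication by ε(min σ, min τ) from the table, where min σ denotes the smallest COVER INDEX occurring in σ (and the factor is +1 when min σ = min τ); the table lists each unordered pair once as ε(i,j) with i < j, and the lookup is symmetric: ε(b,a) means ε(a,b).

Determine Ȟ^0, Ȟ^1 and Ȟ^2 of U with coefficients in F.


Ȟ^0 = 0,  Ȟ^1 = Z ⊕ Z/2,  Ȟ^2 = 0

nonempty intersections:
  W12={h} W13={f,i} W14={e} W15={a} W23={g} W45={b}
C dims 5,6; δ0: rk 5, SNF 1^4·2
Ȟ^0: (5−5)−0=0 ⇒ 0
Ȟ^1: (6−0)−5=1 plus torsion [2] ⇒ Z ⊕ Z/2
Ȟ^2: (0−0)−0=0 ⇒ 0


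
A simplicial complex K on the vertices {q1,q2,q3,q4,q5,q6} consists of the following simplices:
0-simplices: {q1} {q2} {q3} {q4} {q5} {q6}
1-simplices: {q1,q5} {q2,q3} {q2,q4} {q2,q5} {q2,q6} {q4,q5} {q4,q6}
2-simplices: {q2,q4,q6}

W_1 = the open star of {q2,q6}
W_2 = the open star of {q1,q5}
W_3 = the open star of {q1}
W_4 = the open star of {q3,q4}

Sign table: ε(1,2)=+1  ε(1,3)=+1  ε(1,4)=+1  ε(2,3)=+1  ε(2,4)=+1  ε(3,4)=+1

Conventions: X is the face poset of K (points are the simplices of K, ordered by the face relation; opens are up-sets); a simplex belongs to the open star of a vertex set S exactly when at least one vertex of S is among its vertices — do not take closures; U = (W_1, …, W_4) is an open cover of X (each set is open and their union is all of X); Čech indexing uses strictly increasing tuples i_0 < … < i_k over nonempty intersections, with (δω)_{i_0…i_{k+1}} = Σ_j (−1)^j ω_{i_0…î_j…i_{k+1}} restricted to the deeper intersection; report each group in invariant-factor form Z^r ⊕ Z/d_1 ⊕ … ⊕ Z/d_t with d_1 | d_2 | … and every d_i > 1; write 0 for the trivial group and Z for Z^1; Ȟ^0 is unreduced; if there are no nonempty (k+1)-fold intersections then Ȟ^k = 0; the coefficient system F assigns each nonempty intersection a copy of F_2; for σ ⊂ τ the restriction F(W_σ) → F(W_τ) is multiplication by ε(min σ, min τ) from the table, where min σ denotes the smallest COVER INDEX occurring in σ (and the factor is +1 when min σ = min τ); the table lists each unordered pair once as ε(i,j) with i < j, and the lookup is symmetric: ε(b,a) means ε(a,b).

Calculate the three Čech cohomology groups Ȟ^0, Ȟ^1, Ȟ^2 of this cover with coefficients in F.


cover nerve:
  W1={{q2},{q6},{q2,q3},{q2,q4},{q2,q5},{q2,q6},{q4,q6},{q2,q4,q6}} W2={{q1},{q5},{q1,q5},{q2,q5},{q4,q5}} W3={{q1},{q1,q5}} W4={{q3},{q4},{q2,q3},{q2,q4},{q4,q5},{q4,q6},{q2,q4,q6}}
  W12={{q2,q5}} W14={{q2,q3},{q2,q4},{q4,q6},{q2,q4,q6}} W23={{q1},{q1,q5}} W24={{q4,q5}}
C dims 4,4; δ0: rk_F2 3
Ȟ^0: (4−3)−0=1 ⇒ Z/2
Ȟ^1: (4−0)−3=1 ⇒ Z/2
Ȟ^2: (0−0)−0=0 ⇒ 0

Ȟ^0 ≅ Z/2, Ȟ^1 ≅ Z/2 and Ȟ^2 ≅ 0


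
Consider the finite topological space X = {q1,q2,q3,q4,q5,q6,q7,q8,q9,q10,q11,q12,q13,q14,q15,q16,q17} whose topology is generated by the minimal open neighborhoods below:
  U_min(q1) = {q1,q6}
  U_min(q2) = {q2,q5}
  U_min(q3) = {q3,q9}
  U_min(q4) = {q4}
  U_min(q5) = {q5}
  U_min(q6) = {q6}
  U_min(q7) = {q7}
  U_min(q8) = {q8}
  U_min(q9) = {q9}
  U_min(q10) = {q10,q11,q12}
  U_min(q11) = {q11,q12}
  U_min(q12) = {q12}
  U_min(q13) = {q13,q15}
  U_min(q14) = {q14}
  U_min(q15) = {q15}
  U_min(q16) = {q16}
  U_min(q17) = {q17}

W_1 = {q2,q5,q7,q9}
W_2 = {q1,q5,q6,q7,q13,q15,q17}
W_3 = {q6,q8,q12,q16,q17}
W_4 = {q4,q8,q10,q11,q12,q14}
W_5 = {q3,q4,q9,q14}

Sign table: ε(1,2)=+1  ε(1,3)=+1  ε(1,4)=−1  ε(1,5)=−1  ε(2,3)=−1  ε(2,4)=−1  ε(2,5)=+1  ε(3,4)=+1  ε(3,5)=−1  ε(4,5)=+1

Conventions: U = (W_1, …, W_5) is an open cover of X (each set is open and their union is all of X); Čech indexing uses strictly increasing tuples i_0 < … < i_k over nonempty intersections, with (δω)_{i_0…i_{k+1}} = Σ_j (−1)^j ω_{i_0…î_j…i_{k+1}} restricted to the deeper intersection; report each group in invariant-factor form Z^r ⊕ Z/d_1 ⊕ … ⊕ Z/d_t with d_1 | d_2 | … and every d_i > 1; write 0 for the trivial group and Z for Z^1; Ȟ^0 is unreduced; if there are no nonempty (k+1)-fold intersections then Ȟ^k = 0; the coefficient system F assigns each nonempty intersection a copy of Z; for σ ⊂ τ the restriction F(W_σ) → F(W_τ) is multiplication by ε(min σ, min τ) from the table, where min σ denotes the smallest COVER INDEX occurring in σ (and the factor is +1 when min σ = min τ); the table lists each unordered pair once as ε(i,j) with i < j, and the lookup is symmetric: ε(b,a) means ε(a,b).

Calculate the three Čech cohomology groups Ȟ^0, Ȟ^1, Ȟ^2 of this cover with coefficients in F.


Ȟ^0 ≅ Z, Ȟ^1 ≅ Z and Ȟ^2 ≅ 0

nerve simplices:
  W12={q5,q7} W15={q9} W23={q6,q17} W34={q8,q12} W45={q4,q14}
C dims 5,5; δ0: rk 4, SNF 1^4
degree 0: 5−4−0 = 1 → Ȟ^0 ≅ Z
degree 1: 5−0−4 = 1 → Ȟ^1 ≅ Z
degree 2: 0−0−0 = 0 → Ȟ^2 ≅ 0


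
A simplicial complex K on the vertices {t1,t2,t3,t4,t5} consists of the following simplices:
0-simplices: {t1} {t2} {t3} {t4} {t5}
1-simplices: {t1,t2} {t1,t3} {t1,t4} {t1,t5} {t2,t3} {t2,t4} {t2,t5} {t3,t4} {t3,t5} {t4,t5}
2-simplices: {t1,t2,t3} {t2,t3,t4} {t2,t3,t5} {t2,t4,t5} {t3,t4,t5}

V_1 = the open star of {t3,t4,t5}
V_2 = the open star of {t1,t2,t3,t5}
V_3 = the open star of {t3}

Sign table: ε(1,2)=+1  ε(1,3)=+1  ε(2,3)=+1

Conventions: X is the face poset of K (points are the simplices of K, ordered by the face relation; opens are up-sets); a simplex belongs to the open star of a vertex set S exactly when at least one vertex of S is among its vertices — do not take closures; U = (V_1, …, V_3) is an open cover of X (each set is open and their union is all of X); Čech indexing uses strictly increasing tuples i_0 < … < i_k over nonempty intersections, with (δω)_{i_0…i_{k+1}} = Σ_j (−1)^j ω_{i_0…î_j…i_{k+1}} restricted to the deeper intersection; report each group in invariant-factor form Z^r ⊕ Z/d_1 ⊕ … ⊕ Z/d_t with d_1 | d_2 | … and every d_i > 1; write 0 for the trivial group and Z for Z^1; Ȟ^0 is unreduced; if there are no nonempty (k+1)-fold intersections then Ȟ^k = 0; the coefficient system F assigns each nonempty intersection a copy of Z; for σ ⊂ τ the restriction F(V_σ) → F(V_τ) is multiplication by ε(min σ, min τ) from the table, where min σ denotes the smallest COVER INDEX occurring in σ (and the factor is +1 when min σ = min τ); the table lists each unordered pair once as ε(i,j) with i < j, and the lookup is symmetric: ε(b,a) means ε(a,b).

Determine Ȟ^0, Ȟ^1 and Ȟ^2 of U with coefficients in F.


cover nerve:
  V1={{t3},{t4},{t5},{t1,t3},{t1,t4},{t1,t5},{t2,t3},{t2,t4},{t2,t5},{t3,t4},{t3,t5},{t4,t5},{t1,t2,t3},{t2,t3,t4},{t2,t3,t5},{t2,t4,t5},{t3,t4,t5}} V2={{t1},{t2},{t3},{t5},{t1,t2},{t1,t3},{t1,t4},{t1,t5},{t2,t3},{t2,t4},{t2,t5},{t3,t4},{t3,t5},{t4,t5},{t1,t2,t3},{t2,t3,t4},{t2,t3,t5},{t2,t4,t5},{t3,t4,t5}} V3={{t3},{t1,t3},{t2,t3},{t3,t4},{t3,t5},{t1,t2,t3},{t2,t3,t4},{t2,t3,t5},{t3,t4,t5}}
  V12={{t3},{t5},{t1,t3},{t1,t4},{t1,t5},{t2,t3},{t2,t4},{t2,t5},{t3,t4},{t3,t5},{t4,t5},{t1,t2,t3},{t2,t3,t4},{t2,t3,t5},{t2,t4,t5},{t3,t4,t5}} V13={{t3},{t1,t3},{t2,t3},{t3,t4},{t3,t5},{t1,t2,t3},{t2,t3,t4},{t2,t3,t5},{t3,t4,t5}} V23={{t3},{t1,t3},{t2,t3},{t3,t4},{t3,t5},{t1,t2,t3},{t2,t3,t4},{t2,t3,t5},{t3,t4,t5}}
  V123={{t3},{t1,t3},{t2,t3},{t3,t4},{t3,t5},{t1,t2,t3},{t2,t3,t4},{t2,t3,t5},{t3,t4,t5}}
C dims 3,3,1; δ0: rk 2, SNF 1^2; δ1: rk 1, SNF 1^1
Ȟ^0: (3−2)−0=1 ⇒ Z
Ȟ^1: (3−1)−2=0 ⇒ 0
Ȟ^2: (1−0)−1=0 ⇒ 0

Ȟ^0 ≅ Z; Ȟ^1 ≅ 0; Ȟ^2 ≅ 0


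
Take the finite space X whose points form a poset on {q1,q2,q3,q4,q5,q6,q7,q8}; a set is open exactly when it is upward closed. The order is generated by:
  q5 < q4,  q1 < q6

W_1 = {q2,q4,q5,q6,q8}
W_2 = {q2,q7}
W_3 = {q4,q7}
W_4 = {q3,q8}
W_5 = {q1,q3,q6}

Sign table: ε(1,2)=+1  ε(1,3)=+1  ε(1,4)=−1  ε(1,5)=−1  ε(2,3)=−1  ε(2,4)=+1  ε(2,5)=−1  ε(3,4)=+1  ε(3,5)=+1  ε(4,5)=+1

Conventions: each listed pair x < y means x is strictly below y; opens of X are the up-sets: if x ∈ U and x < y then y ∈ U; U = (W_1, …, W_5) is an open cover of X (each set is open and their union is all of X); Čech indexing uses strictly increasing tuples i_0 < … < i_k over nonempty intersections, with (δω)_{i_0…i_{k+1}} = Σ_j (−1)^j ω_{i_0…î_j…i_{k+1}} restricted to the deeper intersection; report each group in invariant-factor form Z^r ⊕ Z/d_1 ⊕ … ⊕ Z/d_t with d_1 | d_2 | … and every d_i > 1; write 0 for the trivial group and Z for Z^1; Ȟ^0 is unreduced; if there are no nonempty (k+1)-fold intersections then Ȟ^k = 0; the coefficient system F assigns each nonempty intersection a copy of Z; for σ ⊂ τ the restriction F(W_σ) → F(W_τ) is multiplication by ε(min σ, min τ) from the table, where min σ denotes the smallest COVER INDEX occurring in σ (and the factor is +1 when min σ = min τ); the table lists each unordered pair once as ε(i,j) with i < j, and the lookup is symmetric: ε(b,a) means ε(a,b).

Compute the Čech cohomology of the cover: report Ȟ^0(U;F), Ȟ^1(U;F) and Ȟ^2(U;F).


Ȟ^0(U;F) ≅ 0; Ȟ^1(U;F) ≅ Z ⊕ Z/2; Ȟ^2(U;F) ≅ 0

nerve of the cover:
  W12={q2} W13={q4} W14={q8} W15={q6} W23={q7} W45={q3}
C dims 5,6; δ0: rk 5, SNF 1^4·2
Ȟ^0 = (5 − 5) − 0 = 0, so Ȟ^0 ≅ 0
Ȟ^1 = (6 − 0) − 5 = 1 plus torsion [2], so Ȟ^1 ≅ Z ⊕ Z/2
Ȟ^2 = (0 − 0) − 0 = 0, so Ȟ^2 ≅ 0


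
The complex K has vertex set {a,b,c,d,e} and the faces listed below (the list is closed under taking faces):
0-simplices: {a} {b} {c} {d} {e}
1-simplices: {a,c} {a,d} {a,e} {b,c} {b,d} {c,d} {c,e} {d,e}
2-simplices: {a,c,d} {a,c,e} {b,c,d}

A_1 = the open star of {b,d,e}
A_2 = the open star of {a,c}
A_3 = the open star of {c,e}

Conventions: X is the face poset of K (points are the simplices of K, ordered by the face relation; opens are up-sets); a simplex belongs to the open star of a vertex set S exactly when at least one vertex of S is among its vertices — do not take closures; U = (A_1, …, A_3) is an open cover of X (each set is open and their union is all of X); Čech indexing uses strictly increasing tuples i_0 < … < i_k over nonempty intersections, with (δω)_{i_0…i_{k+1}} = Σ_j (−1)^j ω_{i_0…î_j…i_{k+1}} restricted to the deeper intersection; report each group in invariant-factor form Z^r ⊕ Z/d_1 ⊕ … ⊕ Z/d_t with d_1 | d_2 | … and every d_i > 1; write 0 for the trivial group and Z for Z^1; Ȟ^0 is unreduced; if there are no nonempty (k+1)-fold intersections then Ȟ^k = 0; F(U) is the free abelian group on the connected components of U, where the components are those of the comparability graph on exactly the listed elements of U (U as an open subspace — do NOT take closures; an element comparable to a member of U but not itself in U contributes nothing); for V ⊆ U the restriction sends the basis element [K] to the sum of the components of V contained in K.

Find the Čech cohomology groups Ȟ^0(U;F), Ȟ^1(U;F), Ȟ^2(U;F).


Ȟ^0 = Z; Ȟ^1 = Z; Ȟ^2 = 0

nonempty intersections:
  A1={{b},{d},{e},{a,d},{a,e},{b,c},{b,d},{c,d},{c,e},{d,e},{a,c,d},{a,c,e},{b,c,d}} A2={{a},{c},{a,c},{a,d},{a,e},{b,c},{c,d},{c,e},{a,c,d},{a,c,e},{b,c,d}} A3={{c},{e},{a,c},{a,e},{b,c},{c,d},{c,e},{d,e},{a,c,d},{a,c,e},{b,c,d}}
  A12={{a,d},{a,e},{b,c},{c,d},{c,e},{a,c,d},{a,c,e},{b,c,d}} A13={{e},{a,e},{b,c},{c,d},{c,e},{d,e},{a,c,d},{a,c,e},{b,c,d}} A23={{c},{a,c},{a,e},{b,c},{c,d},{c,e},{a,c,d},{a,c,e},{b,c,d}}
  A123={{a,e},{b,c},{c,d},{c,e},{a,c,d},{a,c,e},{b,c,d}}
components per intersection:
  A1: {{b},{d},{e},{a,d},{a,e},{b,c},{b,d},{c,d},{c,e},{d,e},{a,c,d},{a,c,e},{b,c,d}}
  A2: {{a},{c},{a,c},{a,d},{a,e},{b,c},{c,d},{c,e},{a,c,d},{a,c,e},{b,c,d}}
  A3: {{c},{e},{a,c},{a,e},{b,c},{c,d},{c,e},{d,e},{a,c,d},{a,c,e},{b,c,d}}
  A12: {{a,d},{b,c},{c,d},{a,c,d},{b,c,d}} {{a,e},{c,e},{a,c,e}}
  A13: {{e},{a,e},{c,e},{d,e},{a,c,e}} {{b,c},{c,d},{a,c,d},{b,c,d}}
  A23: {{c},{a,c},{a,e},{b,c},{c,d},{c,e},{a,c,d},{a,c,e},{b,c,d}}
  A123: {{a,e},{c,e},{a,c,e}} {{b,c},{c,d},{a,c,d},{b,c,d}}
C dims 3,5,2; δ0: rk 2, SNF 1^2; δ1: rk 2, SNF 1^2
Ȟ^0: (3−2)−0=1 ⇒ Z
Ȟ^1: (5−2)−2=1 ⇒ Z
Ȟ^2: (2−0)−2=0 ⇒ 0


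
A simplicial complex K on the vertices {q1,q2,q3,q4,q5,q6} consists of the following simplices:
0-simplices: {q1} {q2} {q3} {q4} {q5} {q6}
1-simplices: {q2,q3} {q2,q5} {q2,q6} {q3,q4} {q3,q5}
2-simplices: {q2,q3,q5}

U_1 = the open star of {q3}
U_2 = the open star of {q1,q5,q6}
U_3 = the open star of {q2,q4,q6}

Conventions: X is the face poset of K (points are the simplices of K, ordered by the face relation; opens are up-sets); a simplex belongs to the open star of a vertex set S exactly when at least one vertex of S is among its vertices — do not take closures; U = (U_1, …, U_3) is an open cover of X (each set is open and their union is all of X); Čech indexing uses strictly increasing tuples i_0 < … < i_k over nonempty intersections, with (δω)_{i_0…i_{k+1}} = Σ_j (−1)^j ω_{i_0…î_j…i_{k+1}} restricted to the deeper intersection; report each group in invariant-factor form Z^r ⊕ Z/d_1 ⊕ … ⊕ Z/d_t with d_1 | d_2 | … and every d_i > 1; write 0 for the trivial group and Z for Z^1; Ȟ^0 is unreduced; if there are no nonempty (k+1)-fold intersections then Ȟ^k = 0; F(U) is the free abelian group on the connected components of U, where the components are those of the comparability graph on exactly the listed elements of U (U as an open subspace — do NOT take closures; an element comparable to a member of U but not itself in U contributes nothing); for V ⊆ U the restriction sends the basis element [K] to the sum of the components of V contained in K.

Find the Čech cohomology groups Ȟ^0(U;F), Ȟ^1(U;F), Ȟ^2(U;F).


Ȟ^0 = Z^2, Ȟ^1 = 0, Ȟ^2 = 0

nerve of the cover:
  U1={{q3},{q2,q3},{q3,q4},{q3,q5},{q2,q3,q5}} U2={{q1},{q5},{q6},{q2,q5},{q2,q6},{q3,q5},{q2,q3,q5}} U3={{q2},{q4},{q6},{q2,q3},{q2,q5},{q2,q6},{q3,q4},{q2,q3,q5}}
  U12={{q3,q5},{q2,q3,q5}} U13={{q2,q3},{q3,q4},{q2,q3,q5}} U23={{q6},{q2,q5},{q2,q6},{q2,q3,q5}}
  U123={{q2,q3,q5}}
components per intersection:
  U1: {{q3},{q2,q3},{q3,q4},{q3,q5},{q2,q3,q5}}
  U2: {{q1}} {{q5},{q2,q5},{q3,q5},{q2,q3,q5}} {{q6},{q2,q6}}
  U3: {{q2},{q6},{q2,q3},{q2,q5},{q2,q6},{q2,q3,q5}} {{q4},{q3,q4}}
  U12: {{q3,q5},{q2,q3,q5}}
  U13: {{q2,q3},{q2,q3,q5}} {{q3,q4}}
  U23: {{q6},{q2,q6}} {{q2,q5},{q2,q3,q5}}
  U123: {{q2,q3,q5}}
C dims 6,5,1; δ0: rk 4, SNF 1^4; δ1: rk 1, SNF 1^1
Ȟ^0 = (6 − 4) − 0 = 2, so Ȟ^0 ≅ Z^2
Ȟ^1 = (5 − 1) − 4 = 0, so Ȟ^1 ≅ 0
Ȟ^2 = (1 − 0) − 1 = 0, so Ȟ^2 ≅ 0


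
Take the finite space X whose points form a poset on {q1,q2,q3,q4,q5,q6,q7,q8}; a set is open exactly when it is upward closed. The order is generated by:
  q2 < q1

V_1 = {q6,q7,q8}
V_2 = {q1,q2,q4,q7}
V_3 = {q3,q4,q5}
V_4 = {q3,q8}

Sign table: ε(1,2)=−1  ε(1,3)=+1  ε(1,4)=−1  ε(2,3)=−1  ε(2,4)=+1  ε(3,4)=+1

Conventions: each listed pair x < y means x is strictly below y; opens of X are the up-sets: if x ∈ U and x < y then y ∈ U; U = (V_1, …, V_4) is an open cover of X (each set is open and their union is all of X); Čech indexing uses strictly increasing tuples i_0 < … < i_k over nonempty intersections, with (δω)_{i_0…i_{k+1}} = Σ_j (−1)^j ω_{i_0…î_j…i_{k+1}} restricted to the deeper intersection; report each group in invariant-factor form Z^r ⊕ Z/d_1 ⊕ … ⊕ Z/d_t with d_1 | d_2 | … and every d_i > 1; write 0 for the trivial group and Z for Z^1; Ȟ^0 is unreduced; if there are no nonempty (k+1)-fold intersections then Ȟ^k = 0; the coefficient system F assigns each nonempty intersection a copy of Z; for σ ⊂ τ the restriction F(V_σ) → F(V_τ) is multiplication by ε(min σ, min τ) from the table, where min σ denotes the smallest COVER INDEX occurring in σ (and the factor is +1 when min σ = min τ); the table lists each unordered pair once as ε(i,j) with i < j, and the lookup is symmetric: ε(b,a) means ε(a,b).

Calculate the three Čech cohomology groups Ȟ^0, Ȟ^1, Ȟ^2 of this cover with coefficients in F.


Ȟ^0 ≅ 0,  Ȟ^1 ≅ Z/2,  Ȟ^2 ≅ 0

nerve simplices:
  V12={q7} V14={q8} V23={q4} V34={q3}
C dims 4,4; δ0: rk 4, SNF 1^3·2
degree 0: 4−4−0 = 0 → Ȟ^0 ≅ 0
degree 1: 4−0−4 = 0 plus torsion [2] → Ȟ^1 ≅ Z/2
degree 2: 0−0−0 = 0 → Ȟ^2 ≅ 0


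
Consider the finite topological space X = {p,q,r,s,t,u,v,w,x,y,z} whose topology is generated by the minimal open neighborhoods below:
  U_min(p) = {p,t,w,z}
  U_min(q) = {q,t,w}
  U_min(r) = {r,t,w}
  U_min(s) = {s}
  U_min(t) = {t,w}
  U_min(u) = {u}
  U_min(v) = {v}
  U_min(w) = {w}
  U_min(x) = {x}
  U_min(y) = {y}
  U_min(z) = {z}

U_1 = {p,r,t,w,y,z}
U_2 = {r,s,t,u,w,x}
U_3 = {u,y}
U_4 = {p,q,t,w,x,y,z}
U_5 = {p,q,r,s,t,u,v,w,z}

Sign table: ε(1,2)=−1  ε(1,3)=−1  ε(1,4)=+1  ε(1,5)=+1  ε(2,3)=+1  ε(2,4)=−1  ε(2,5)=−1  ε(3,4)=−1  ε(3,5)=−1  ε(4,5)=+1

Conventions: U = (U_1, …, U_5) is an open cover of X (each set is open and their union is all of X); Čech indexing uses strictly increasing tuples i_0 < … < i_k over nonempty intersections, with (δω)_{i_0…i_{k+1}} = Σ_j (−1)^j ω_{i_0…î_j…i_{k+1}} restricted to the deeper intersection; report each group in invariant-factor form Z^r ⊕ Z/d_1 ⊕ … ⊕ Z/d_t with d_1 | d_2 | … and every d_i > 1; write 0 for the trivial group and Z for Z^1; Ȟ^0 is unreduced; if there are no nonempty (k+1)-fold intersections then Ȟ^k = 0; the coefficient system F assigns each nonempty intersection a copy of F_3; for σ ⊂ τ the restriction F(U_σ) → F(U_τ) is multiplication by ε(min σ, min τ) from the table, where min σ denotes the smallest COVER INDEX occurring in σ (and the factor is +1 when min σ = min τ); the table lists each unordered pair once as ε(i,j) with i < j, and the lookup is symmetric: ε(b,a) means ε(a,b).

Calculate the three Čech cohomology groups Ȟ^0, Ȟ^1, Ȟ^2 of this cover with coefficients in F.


nonempty intersections:
  U12={r,t,w} U13={y} U14={p,t,w,y,z} U15={p,r,t,w,z} U23={u} U24={t,w,x} U25={r,s,t,u,w} U34={y} U35={u} U45={p,q,t,w,z}
  U124={t,w} U125={r,t,w} U134={y} U145={p,t,w,z} U235={u} U245={t,w}
  U1245={t,w}
C dims 5,10,6,1; δ0: rk_F3 4; δ1: rk_F3 5; δ2: rk_F3 1
Ȟ^0: (5−4)−0=1 ⇒ Z/3
Ȟ^1: (10−5)−4=1 ⇒ Z/3
Ȟ^2: (6−1)−5=0 ⇒ 0

Ȟ^0(U;F) ≅ Z/3,  Ȟ^1(U;F) ≅ Z/3,  Ȟ^2(U;F) ≅ 0


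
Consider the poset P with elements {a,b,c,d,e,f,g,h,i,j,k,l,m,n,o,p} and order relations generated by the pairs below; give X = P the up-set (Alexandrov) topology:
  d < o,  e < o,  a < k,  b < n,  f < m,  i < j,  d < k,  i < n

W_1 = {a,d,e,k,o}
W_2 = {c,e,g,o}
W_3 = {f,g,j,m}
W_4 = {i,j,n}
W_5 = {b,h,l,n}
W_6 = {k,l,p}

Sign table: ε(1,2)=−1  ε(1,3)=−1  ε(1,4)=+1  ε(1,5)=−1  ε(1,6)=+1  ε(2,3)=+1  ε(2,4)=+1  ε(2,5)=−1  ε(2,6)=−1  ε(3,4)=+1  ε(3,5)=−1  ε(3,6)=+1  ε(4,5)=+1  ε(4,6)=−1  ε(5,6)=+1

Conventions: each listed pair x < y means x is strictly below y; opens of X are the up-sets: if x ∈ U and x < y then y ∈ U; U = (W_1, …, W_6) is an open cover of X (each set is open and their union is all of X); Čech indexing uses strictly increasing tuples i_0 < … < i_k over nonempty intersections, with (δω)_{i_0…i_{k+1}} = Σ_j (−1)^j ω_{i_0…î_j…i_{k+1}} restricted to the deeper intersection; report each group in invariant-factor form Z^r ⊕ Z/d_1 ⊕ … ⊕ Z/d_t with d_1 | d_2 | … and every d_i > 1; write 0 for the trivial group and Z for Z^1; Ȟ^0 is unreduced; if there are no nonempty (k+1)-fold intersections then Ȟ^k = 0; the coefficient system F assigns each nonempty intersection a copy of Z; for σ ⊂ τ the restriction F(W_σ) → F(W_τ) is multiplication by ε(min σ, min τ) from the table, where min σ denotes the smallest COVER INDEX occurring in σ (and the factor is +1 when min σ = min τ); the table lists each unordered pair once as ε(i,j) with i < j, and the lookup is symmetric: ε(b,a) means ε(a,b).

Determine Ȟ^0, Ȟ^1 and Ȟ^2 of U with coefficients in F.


Ȟ^0 = 0, Ȟ^1 = Z/2 and Ȟ^2 = 0

nonempty overlaps:
  W12={e,o} W16={k} W23={g} W34={j} W45={n} W56={l}
C dims 6,6; δ0: rk 6, SNF 1^5·2
degree 0: 6−6−0 = 0 → Ȟ^0 ≅ 0
degree 1: 6−0−6 = 0 plus torsion [2] → Ȟ^1 ≅ Z/2
degree 2: 0−0−0 = 0 → Ȟ^2 ≅ 0


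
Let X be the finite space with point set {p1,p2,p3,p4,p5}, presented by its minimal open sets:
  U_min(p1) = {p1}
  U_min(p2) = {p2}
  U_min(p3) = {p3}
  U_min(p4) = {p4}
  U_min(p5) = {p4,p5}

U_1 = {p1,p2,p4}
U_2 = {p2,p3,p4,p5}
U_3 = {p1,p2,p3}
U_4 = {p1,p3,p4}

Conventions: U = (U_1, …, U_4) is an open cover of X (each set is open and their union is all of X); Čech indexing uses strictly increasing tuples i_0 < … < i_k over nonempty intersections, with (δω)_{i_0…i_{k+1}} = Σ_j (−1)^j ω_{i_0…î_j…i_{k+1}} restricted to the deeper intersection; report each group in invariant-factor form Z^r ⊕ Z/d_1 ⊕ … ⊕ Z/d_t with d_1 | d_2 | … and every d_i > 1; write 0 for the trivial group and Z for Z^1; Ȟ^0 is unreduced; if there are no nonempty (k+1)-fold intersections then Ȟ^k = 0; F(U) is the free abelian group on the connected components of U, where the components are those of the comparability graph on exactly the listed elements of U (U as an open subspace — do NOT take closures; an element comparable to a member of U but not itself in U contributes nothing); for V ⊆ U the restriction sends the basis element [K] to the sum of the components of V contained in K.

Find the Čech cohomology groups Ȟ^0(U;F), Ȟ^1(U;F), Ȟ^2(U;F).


Ȟ^0 ≅ Z^4, Ȟ^1 ≅ 0 and Ȟ^2 ≅ 0

nerve of the cover:
  U12={p2,p4} U13={p1,p2} U14={p1,p4} U23={p2,p3} U24={p3,p4} U34={p1,p3}
  U123={p2} U124={p4} U134={p1} U234={p3}
components per intersection:
  U1: {p1} {p2} {p4}
  U2: {p2} {p3} {p4,p5}
  U3: {p1} {p2} {p3}
  U4: {p1} {p3} {p4}
  U12: {p2} {p4}
  U13: {p1} {p2}
  U14: {p1} {p4}
  U23: {p2} {p3}
  U24: {p3} {p4}
  U34: {p1} {p3}
  U123: {p2}
  U124: {p4}
  U134: {p1}
  U234: {p3}
C dims 12,12,4; δ0: rk 8, SNF 1^8; δ1: rk 4, SNF 1^4
Ȟ^0 = (12 − 8) − 0 = 4, so Ȟ^0 ≅ Z^4
Ȟ^1 = (12 − 4) − 8 = 0, so Ȟ^1 ≅ 0
Ȟ^2 = (4 − 0) − 4 = 0, so Ȟ^2 ≅ 0


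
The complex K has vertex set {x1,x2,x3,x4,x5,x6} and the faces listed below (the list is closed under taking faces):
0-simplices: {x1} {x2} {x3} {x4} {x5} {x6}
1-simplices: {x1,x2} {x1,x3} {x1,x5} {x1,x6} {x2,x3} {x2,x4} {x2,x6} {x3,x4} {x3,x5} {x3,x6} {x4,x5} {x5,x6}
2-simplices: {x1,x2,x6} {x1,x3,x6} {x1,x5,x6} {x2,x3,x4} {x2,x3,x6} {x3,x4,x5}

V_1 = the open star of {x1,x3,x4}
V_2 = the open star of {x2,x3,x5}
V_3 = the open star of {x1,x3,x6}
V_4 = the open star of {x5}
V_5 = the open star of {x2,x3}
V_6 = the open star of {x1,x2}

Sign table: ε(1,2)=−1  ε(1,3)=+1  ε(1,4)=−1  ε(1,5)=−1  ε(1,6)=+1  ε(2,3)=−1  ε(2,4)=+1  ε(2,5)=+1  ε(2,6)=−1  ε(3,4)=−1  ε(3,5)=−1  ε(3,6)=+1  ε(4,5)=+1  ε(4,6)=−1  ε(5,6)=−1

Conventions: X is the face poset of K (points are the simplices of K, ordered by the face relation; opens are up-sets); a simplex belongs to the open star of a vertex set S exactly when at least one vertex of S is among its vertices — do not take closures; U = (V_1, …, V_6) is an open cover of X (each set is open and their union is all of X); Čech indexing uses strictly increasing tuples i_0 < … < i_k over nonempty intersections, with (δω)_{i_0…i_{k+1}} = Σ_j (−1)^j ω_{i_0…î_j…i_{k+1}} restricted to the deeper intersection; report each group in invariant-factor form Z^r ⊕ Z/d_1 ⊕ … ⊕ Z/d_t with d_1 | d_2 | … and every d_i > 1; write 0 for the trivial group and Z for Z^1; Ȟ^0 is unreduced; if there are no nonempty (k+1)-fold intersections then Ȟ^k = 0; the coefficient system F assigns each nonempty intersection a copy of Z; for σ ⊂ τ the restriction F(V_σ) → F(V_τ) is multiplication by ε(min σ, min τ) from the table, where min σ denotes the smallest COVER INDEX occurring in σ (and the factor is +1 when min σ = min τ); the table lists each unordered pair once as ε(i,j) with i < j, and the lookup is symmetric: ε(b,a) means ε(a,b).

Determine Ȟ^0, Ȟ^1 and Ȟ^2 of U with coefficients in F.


nonempty intersections:
  V1={{x1},{x3},{x4},{x1,x2},{x1,x3},{x1,x5},{x1,x6},{x2,x3},{x2,x4},{x3,x4},{x3,x5},{x3,x6},{x4,x5},{x1,x2,x6},{x1,x3,x6},{x1,x5,x6},{x2,x3,x4},{x2,x3,x6},{x3,x4,x5}} V2={{x2},{x3},{x5},{x1,x2},{x1,x3},{x1,x5},{x2,x3},{x2,x4},{x2,x6},{x3,x4},{x3,x5},{x3,x6},{x4,x5},{x5,x6},{x1,x2,x6},{x1,x3,x6},{x1,x5,x6},{x2,x3,x4},{x2,x3,x6},{x3,x4,x5}} V3={{x1},{x3},{x6},{x1,x2},{x1,x3},{x1,x5},{x1,x6},{x2,x3},{x2,x6},{x3,x4},{x3,x5},{x3,x6},{x5,x6},{x1,x2,x6},{x1,x3,x6},{x1,x5,x6},{x2,x3,x4},{x2,x3,x6},{x3,x4,x5}} V4={{x5},{x1,x5},{x3,x5},{x4,x5},{x5,x6},{x1,x5,x6},{x3,x4,x5}} V5={{x2},{x3},{x1,x2},{x1,x3},{x2,x3},{x2,x4},{x2,x6},{x3,x4},{x3,x5},{x3,x6},{x1,x2,x6},{x1,x3,x6},{x2,x3,x4},{x2,x3,x6},{x3,x4,x5}} V6={{x1},{x2},{x1,x2},{x1,x3},{x1,x5},{x1,x6},{x2,x3},{x2,x4},{x2,x6},{x1,x2,x6},{x1,x3,x6},{x1,x5,x6},{x2,x3,x4},{x2,x3,x6}}
  V12={{x3},{x1,x2},{x1,x3},{x1,x5},{x2,x3},{x2,x4},{x3,x4},{x3,x5},{x3,x6},{x4,x5},{x1,x2,x6},{x1,x3,x6},{x1,x5,x6},{x2,x3,x4},{x2,x3,x6},{x3,x4,x5}} V13={{x1},{x3},{x1,x2},{x1,x3},{x1,x5},{x1,x6},{x2,x3},{x3,x4},{x3,x5},{x3,x6},{x1,x2,x6},{x1,x3,x6},{x1,x5,x6},{x2,x3,x4},{x2,x3,x6},{x3,x4,x5}} V14={{x1,x5},{x3,x5},{x4,x5},{x1,x5,x6},{x3,x4,x5}} V15={{x3},{x1,x2},{x1,x3},{x2,x3},{x2,x4},{x3,x4},{x3,x5},{x3,x6},{x1,x2,x6},{x1,x3,x6},{x2,x3,x4},{x2,x3,x6},{x3,x4,x5}} V16={{x1},{x1,x2},{x1,x3},{x1,x5},{x1,x6},{x2,x3},{x2,x4},{x1,x2,x6},{x1,x3,x6},{x1,x5,x6},{x2,x3,x4},{x2,x3,x6}} V23={{x3},{x1,x2},{x1,x3},{x1,x5},{x2,x3},{x2,x6},{x3,x4},{x3,x5},{x3,x6},{x5,x6},{x1,x2,x6},{x1,x3,x6},{x1,x5,x6},{x2,x3,x4},{x2,x3,x6},{x3,x4,x5}} V24={{x5},{x1,x5},{x3,x5},{x4,x5},{x5,x6},{x1,x5,x6},{x3,x4,x5}} V25={{x2},{x3},{x1,x2},{x1,x3},{x2,x3},{x2,x4},{x2,x6},{x3,x4},{x3,x5},{x3,x6},{x1,x2,x6},{x1,x3,x6},{x2,x3,x4},{x2,x3,x6},{x3,x4,x5}} V26={{x2},{x1,x2},{x1,x3},{x1,x5},{x2,x3},{x2,x4},{x2,x6},{x1,x2,x6},{x1,x3,x6},{x1,x5,x6},{x2,x3,x4},{x2,x3,x6}} V34={{x1,x5},{x3,x5},{x5,x6},{x1,x5,x6},{x3,x4,x5}} V35={{x3},{x1,x2},{x1,x3},{x2,x3},{x2,x6},{x3,x4},{x3,x5},{x3,x6},{x1,x2,x6},{x1,x3,x6},{x2,x3,x4},{x2,x3,x6},{x3,x4,x5}} V36={{x1},{x1,x2},{x1,x3},{x1,x5},{x1,x6},{x2,x3},{x2,x6},{x1,x2,x6},{x1,x3,x6},{x1,x5,x6},{x2,x3,x4},{x2,x3,x6}} V45={{x3,x5},{x3,x4,x5}} V46={{x1,x5},{x1,x5,x6}} V56={{x2},{x1,x2},{x1,x3},{x2,x3},{x2,x4},{x2,x6},{x1,x2,x6},{x1,x3,x6},{x2,x3,x4},{x2,x3,x6}}
  V123={{x3},{x1,x2},{x1,x3},{x1,x5},{x2,x3},{x3,x4},{x3,x5},{x3,x6},{x1,x2,x6},{x1,x3,x6},{x1,x5,x6},{x2,x3,x4},{x2,x3,x6},{x3,x4,x5}} V124={{x1,x5},{x3,x5},{x4,x5},{x1,x5,x6},{x3,x4,x5}} V125={{x3},{x1,x2},{x1,x3},{x2,x3},{x2,x4},{x3,x4},{x3,x5},{x3,x6},{x1,x2,x6},{x1,x3,x6},{x2,x3,x4},{x2,x3,x6},{x3,x4,x5}} V126={{x1,x2},{x1,x3},{x1,x5},{x2,x3},{x2,x4},{x1,x2,x6},{x1,x3,x6},{x1,x5,x6},{x2,x3,x4},{x2,x3,x6}} V134={{x1,x5},{x3,x5},{x1,x5,x6},{x3,x4,x5}} V135={{x3},{x1,x2},{x1,x3},{x2,x3},{x3,x4},{x3,x5},{x3,x6},{x1,x2,x6},{x1,x3,x6},{x2,x3,x4},{x2,x3,x6},{x3,x4,x5}} V136={{x1},{x1,x2},{x1,x3},{x1,x5},{x1,x6},{x2,x3},{x1,x2,x6},{x1,x3,x6},{x1,x5,x6},{x2,x3,x4},{x2,x3,x6}} V145={{x3,x5},{x3,x4,x5}} V146={{x1,x5},{x1,x5,x6}} V156={{x1,x2},{x1,x3},{x2,x3},{x2,x4},{x1,x2,x6},{x1,x3,x6},{x2,x3,x4},{x2,x3,x6}} V234={{x1,x5},{x3,x5},{x5,x6},{x1,x5,x6},{x3,x4,x5}} V235={{x3},{x1,x2},{x1,x3},{x2,x3},{x2,x6},{x3,x4},{x3,x5},{x3,x6},{x1,x2,x6},{x1,x3,x6},{x2,x3,x4},{x2,x3,x6},{x3,x4,x5}} V236={{x1,x2},{x1,x3},{x1,x5},{x2,x3},{x2,x6},{x1,x2,x6},{x1,x3,x6},{x1,x5,x6},{x2,x3,x4},{x2,x3,x6}} V245={{x3,x5},{x3,x4,x5}} V246={{x1,x5},{x1,x5,x6}} V256={{x2},{x1,x2},{x1,x3},{x2,x3},{x2,x4},{x2,x6},{x1,x2,x6},{x1,x3,x6},{x2,x3,x4},{x2,x3,x6}} V345={{x3,x5},{x3,x4,x5}} V346={{x1,x5},{x1,x5,x6}} V356={{x1,x2},{x1,x3},{x2,x3},{x2,x6},{x1,x2,x6},{x1,x3,x6},{x2,x3,x4},{x2,x3,x6}}
  V1234={{x1,x5},{x3,x5},{x1,x5,x6},{x3,x4,x5}} V1235={{x3},{x1,x2},{x1,x3},{x2,x3},{x3,x4},{x3,x5},{x3,x6},{x1,x2,x6},{x1,x3,x6},{x2,x3,x4},{x2,x3,x6},{x3,x4,x5}} V1236={{x1,x2},{x1,x3},{x1,x5},{x2,x3},{x1,x2,x6},{x1,x3,x6},{x1,x5,x6},{x2,x3,x4},{x2,x3,x6}} V1245={{x3,x5},{x3,x4,x5}} V1246={{x1,x5},{x1,x5,x6}} V1256={{x1,x2},{x1,x3},{x2,x3},{x2,x4},{x1,x2,x6},{x1,x3,x6},{x2,x3,x4},{x2,x3,x6}} V1345={{x3,x5},{x3,x4,x5}} V1346={{x1,x5},{x1,x5,x6}} V1356={{x1,x2},{x1,x3},{x2,x3},{x1,x2,x6},{x1,x3,x6},{x2,x3,x4},{x2,x3,x6}} V2345={{x3,x5},{x3,x4,x5}} V2346={{x1,x5},{x1,x5,x6}} V2356={{x1,x2},{x1,x3},{x2,x3},{x2,x6},{x1,x2,x6},{x1,x3,x6},{x2,x3,x4},{x2,x3,x6}}
  V12345={{x3,x5},{x3,x4,x5}} V12346={{x1,x5},{x1,x5,x6}} V12356={{x1,x2},{x1,x3},{x2,x3},{x1,x2,x6},{x1,x3,x6},{x2,x3,x4},{x2,x3,x6}}
C dims 6,15,19,12; δ0: rk 5, SNF 1^5; δ1: rk 10, SNF 1^10; δ2: rk 9, SNF 1^9
Ȟ^0: (6−5)−0=1 ⇒ Z
Ȟ^1: (15−10)−5=0 ⇒ 0
Ȟ^2: (19−9)−10=0 ⇒ 0

Ȟ^0 ≅ Z,  Ȟ^1 ≅ 0,  Ȟ^2 ≅ 0
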